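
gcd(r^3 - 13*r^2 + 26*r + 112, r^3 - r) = 1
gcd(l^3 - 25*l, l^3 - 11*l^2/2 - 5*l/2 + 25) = l - 5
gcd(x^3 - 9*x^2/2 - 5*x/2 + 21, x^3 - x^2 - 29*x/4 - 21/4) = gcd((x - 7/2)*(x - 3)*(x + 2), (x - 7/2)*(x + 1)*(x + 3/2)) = x - 7/2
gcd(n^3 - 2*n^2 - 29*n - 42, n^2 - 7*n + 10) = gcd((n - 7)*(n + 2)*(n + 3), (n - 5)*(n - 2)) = 1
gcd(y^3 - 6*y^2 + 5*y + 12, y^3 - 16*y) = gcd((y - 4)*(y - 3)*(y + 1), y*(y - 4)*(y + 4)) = y - 4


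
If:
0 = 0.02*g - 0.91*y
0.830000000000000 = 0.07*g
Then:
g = 11.86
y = 0.26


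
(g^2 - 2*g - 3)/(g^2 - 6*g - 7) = (g - 3)/(g - 7)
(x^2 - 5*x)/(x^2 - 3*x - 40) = x*(5 - x)/(-x^2 + 3*x + 40)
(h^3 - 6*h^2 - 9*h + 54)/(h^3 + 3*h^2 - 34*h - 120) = (h^2 - 9)/(h^2 + 9*h + 20)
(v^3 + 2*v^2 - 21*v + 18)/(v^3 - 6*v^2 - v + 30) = (v^2 + 5*v - 6)/(v^2 - 3*v - 10)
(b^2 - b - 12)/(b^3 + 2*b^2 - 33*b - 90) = (b - 4)/(b^2 - b - 30)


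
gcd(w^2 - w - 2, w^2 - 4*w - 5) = w + 1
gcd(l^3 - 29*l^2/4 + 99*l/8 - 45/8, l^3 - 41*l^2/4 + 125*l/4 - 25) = l - 5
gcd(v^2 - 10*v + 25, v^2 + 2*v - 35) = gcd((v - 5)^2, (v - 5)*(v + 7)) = v - 5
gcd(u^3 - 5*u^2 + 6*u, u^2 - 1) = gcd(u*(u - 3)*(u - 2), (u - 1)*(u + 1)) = 1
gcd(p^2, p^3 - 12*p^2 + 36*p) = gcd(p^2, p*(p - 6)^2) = p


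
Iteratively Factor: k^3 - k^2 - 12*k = (k)*(k^2 - k - 12) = k*(k - 4)*(k + 3)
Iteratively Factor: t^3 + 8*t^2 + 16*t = (t + 4)*(t^2 + 4*t) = t*(t + 4)*(t + 4)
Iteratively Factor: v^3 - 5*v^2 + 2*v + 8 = (v + 1)*(v^2 - 6*v + 8) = (v - 2)*(v + 1)*(v - 4)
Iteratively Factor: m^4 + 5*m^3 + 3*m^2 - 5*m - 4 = (m + 1)*(m^3 + 4*m^2 - m - 4) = (m + 1)*(m + 4)*(m^2 - 1) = (m - 1)*(m + 1)*(m + 4)*(m + 1)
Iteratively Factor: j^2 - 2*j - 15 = (j + 3)*(j - 5)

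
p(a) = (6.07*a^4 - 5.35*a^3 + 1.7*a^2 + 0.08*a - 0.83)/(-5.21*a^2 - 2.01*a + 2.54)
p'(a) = (10.42*a + 2.01)*(6.07*a^4 - 5.35*a^3 + 1.7*a^2 + 0.08*a - 0.83)/(-5.21*a^2 - 2.01*a + 2.54)^2 + (24.28*a^3 - 16.05*a^2 + 3.4*a + 0.08)/(-5.21*a^2 - 2.01*a + 2.54)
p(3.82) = -12.55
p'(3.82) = -7.49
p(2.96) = -6.96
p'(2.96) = -5.51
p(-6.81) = -65.76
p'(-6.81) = 17.31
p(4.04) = -14.25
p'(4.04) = -7.99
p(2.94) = -6.85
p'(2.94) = -5.47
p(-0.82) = 8.67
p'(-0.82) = -122.00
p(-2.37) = -12.35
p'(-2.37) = 6.43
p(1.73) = -1.88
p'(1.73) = -2.78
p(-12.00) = -187.06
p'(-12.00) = 29.43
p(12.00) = -151.42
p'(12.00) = -26.49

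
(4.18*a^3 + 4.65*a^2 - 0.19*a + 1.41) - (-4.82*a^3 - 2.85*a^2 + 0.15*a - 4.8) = 9.0*a^3 + 7.5*a^2 - 0.34*a + 6.21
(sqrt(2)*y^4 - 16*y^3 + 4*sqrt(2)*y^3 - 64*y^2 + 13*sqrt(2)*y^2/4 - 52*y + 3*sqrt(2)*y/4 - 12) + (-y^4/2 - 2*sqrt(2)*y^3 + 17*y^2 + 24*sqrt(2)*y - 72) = -y^4/2 + sqrt(2)*y^4 - 16*y^3 + 2*sqrt(2)*y^3 - 47*y^2 + 13*sqrt(2)*y^2/4 - 52*y + 99*sqrt(2)*y/4 - 84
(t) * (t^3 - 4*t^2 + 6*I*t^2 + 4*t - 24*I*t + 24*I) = t^4 - 4*t^3 + 6*I*t^3 + 4*t^2 - 24*I*t^2 + 24*I*t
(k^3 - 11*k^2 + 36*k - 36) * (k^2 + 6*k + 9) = k^5 - 5*k^4 - 21*k^3 + 81*k^2 + 108*k - 324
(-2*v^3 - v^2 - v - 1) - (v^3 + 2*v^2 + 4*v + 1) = -3*v^3 - 3*v^2 - 5*v - 2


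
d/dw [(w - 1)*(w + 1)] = 2*w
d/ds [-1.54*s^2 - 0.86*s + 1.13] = -3.08*s - 0.86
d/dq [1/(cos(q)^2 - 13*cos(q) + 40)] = (2*cos(q) - 13)*sin(q)/(cos(q)^2 - 13*cos(q) + 40)^2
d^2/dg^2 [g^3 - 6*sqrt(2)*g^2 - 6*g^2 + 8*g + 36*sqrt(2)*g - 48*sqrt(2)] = 6*g - 12*sqrt(2) - 12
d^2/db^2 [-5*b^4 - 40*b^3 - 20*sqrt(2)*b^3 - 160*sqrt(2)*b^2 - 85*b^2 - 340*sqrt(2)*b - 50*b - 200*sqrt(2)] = -60*b^2 - 240*b - 120*sqrt(2)*b - 320*sqrt(2) - 170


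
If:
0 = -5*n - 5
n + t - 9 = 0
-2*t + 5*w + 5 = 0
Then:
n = -1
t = 10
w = 3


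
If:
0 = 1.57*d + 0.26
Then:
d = -0.17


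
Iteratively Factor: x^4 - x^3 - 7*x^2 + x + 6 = (x + 1)*(x^3 - 2*x^2 - 5*x + 6) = (x - 3)*(x + 1)*(x^2 + x - 2) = (x - 3)*(x - 1)*(x + 1)*(x + 2)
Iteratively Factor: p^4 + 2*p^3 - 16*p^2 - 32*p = (p + 4)*(p^3 - 2*p^2 - 8*p) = (p - 4)*(p + 4)*(p^2 + 2*p) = p*(p - 4)*(p + 4)*(p + 2)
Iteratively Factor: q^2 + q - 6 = (q - 2)*(q + 3)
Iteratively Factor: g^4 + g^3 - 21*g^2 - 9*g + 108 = (g + 3)*(g^3 - 2*g^2 - 15*g + 36) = (g - 3)*(g + 3)*(g^2 + g - 12) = (g - 3)*(g + 3)*(g + 4)*(g - 3)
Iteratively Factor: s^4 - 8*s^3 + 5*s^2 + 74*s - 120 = (s - 2)*(s^3 - 6*s^2 - 7*s + 60) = (s - 2)*(s + 3)*(s^2 - 9*s + 20) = (s - 5)*(s - 2)*(s + 3)*(s - 4)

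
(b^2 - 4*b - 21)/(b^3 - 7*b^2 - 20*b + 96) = (b^2 - 4*b - 21)/(b^3 - 7*b^2 - 20*b + 96)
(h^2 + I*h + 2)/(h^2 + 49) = (h^2 + I*h + 2)/(h^2 + 49)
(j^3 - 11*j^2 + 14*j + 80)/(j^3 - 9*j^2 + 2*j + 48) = (j - 5)/(j - 3)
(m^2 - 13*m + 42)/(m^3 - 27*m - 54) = (m - 7)/(m^2 + 6*m + 9)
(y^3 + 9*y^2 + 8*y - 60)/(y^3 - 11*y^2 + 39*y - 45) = (y^3 + 9*y^2 + 8*y - 60)/(y^3 - 11*y^2 + 39*y - 45)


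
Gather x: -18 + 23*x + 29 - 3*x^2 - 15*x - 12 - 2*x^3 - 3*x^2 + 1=-2*x^3 - 6*x^2 + 8*x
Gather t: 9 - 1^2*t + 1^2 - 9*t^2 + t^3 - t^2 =t^3 - 10*t^2 - t + 10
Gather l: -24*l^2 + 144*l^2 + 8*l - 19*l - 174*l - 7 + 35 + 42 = 120*l^2 - 185*l + 70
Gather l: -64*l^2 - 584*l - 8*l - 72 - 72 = -64*l^2 - 592*l - 144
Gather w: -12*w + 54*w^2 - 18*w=54*w^2 - 30*w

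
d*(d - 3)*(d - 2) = d^3 - 5*d^2 + 6*d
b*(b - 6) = b^2 - 6*b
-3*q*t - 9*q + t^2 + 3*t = (-3*q + t)*(t + 3)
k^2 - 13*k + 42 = (k - 7)*(k - 6)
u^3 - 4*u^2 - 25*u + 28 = (u - 7)*(u - 1)*(u + 4)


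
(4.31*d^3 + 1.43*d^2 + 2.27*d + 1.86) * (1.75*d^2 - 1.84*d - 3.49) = 7.5425*d^5 - 5.4279*d^4 - 13.7006*d^3 - 5.9125*d^2 - 11.3447*d - 6.4914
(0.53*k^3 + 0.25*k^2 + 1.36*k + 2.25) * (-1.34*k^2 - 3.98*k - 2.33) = -0.7102*k^5 - 2.4444*k^4 - 4.0523*k^3 - 9.0103*k^2 - 12.1238*k - 5.2425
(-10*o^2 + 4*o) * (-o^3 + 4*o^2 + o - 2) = 10*o^5 - 44*o^4 + 6*o^3 + 24*o^2 - 8*o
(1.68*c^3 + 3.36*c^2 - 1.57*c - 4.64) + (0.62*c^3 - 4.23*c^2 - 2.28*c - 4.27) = 2.3*c^3 - 0.870000000000001*c^2 - 3.85*c - 8.91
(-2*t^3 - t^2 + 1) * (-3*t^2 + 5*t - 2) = 6*t^5 - 7*t^4 - t^3 - t^2 + 5*t - 2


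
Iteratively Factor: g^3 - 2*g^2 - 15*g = (g + 3)*(g^2 - 5*g) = (g - 5)*(g + 3)*(g)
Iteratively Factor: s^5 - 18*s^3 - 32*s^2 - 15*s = (s + 1)*(s^4 - s^3 - 17*s^2 - 15*s) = (s + 1)^2*(s^3 - 2*s^2 - 15*s) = (s - 5)*(s + 1)^2*(s^2 + 3*s) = s*(s - 5)*(s + 1)^2*(s + 3)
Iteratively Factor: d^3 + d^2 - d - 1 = (d + 1)*(d^2 - 1) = (d - 1)*(d + 1)*(d + 1)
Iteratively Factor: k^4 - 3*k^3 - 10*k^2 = (k)*(k^3 - 3*k^2 - 10*k) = k^2*(k^2 - 3*k - 10) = k^2*(k - 5)*(k + 2)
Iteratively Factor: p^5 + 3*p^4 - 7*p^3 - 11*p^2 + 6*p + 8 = (p - 2)*(p^4 + 5*p^3 + 3*p^2 - 5*p - 4) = (p - 2)*(p + 4)*(p^3 + p^2 - p - 1) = (p - 2)*(p - 1)*(p + 4)*(p^2 + 2*p + 1) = (p - 2)*(p - 1)*(p + 1)*(p + 4)*(p + 1)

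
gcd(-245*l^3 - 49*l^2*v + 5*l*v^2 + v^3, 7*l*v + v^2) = 7*l + v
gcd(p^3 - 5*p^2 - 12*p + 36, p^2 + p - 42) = p - 6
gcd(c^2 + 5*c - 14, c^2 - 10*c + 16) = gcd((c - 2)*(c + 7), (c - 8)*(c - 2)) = c - 2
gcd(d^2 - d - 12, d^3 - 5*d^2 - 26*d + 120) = d - 4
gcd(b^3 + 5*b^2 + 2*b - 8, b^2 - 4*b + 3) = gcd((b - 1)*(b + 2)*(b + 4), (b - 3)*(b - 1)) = b - 1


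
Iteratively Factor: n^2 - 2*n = (n - 2)*(n)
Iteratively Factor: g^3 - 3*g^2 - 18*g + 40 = (g - 5)*(g^2 + 2*g - 8) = (g - 5)*(g - 2)*(g + 4)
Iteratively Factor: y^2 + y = (y + 1)*(y)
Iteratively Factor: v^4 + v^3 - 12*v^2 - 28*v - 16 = (v - 4)*(v^3 + 5*v^2 + 8*v + 4) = (v - 4)*(v + 2)*(v^2 + 3*v + 2) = (v - 4)*(v + 1)*(v + 2)*(v + 2)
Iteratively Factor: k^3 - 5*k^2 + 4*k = (k - 4)*(k^2 - k) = (k - 4)*(k - 1)*(k)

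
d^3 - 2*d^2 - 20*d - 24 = (d - 6)*(d + 2)^2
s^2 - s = s*(s - 1)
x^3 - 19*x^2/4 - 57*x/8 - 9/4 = (x - 6)*(x + 1/2)*(x + 3/4)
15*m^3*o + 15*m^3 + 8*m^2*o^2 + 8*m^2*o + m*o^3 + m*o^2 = (3*m + o)*(5*m + o)*(m*o + m)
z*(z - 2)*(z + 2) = z^3 - 4*z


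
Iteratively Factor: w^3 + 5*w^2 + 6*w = (w + 3)*(w^2 + 2*w) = w*(w + 3)*(w + 2)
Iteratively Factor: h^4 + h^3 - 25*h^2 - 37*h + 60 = (h + 4)*(h^3 - 3*h^2 - 13*h + 15) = (h - 1)*(h + 4)*(h^2 - 2*h - 15) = (h - 1)*(h + 3)*(h + 4)*(h - 5)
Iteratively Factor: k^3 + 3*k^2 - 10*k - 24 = (k - 3)*(k^2 + 6*k + 8) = (k - 3)*(k + 2)*(k + 4)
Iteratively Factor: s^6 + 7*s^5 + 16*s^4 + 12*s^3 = (s + 2)*(s^5 + 5*s^4 + 6*s^3) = (s + 2)^2*(s^4 + 3*s^3) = s*(s + 2)^2*(s^3 + 3*s^2) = s^2*(s + 2)^2*(s^2 + 3*s) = s^2*(s + 2)^2*(s + 3)*(s)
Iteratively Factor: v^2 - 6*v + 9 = (v - 3)*(v - 3)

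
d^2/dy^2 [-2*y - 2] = 0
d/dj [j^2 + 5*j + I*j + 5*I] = 2*j + 5 + I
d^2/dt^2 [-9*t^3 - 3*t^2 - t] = -54*t - 6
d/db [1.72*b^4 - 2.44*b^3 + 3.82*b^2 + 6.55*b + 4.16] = 6.88*b^3 - 7.32*b^2 + 7.64*b + 6.55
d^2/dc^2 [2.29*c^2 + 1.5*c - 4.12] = 4.58000000000000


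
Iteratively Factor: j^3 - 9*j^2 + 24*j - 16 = (j - 1)*(j^2 - 8*j + 16) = (j - 4)*(j - 1)*(j - 4)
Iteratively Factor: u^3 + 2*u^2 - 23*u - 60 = (u + 4)*(u^2 - 2*u - 15) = (u - 5)*(u + 4)*(u + 3)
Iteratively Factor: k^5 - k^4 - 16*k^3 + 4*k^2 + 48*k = (k - 4)*(k^4 + 3*k^3 - 4*k^2 - 12*k) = k*(k - 4)*(k^3 + 3*k^2 - 4*k - 12) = k*(k - 4)*(k - 2)*(k^2 + 5*k + 6) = k*(k - 4)*(k - 2)*(k + 3)*(k + 2)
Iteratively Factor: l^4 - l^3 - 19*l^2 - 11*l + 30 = (l - 1)*(l^3 - 19*l - 30) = (l - 1)*(l + 3)*(l^2 - 3*l - 10) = (l - 1)*(l + 2)*(l + 3)*(l - 5)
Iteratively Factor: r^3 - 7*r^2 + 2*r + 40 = (r + 2)*(r^2 - 9*r + 20) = (r - 4)*(r + 2)*(r - 5)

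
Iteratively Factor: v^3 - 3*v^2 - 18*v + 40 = (v + 4)*(v^2 - 7*v + 10) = (v - 2)*(v + 4)*(v - 5)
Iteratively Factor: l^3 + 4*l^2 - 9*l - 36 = (l + 4)*(l^2 - 9) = (l - 3)*(l + 4)*(l + 3)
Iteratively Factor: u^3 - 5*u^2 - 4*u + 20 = (u - 5)*(u^2 - 4) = (u - 5)*(u + 2)*(u - 2)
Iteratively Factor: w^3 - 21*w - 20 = (w - 5)*(w^2 + 5*w + 4) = (w - 5)*(w + 1)*(w + 4)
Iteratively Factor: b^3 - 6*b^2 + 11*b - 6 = (b - 3)*(b^2 - 3*b + 2) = (b - 3)*(b - 2)*(b - 1)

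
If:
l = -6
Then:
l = -6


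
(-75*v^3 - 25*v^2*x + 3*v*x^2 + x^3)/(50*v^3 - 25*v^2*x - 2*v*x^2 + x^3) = (3*v + x)/(-2*v + x)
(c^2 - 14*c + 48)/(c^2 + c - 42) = (c - 8)/(c + 7)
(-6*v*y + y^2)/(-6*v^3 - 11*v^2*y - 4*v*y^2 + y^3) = y/(v^2 + 2*v*y + y^2)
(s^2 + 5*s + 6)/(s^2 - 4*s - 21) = (s + 2)/(s - 7)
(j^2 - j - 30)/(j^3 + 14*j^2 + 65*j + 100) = (j - 6)/(j^2 + 9*j + 20)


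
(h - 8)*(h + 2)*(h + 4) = h^3 - 2*h^2 - 40*h - 64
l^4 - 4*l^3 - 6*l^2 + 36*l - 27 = (l - 3)^2*(l - 1)*(l + 3)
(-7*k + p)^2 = 49*k^2 - 14*k*p + p^2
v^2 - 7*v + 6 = (v - 6)*(v - 1)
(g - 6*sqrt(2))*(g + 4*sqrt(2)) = g^2 - 2*sqrt(2)*g - 48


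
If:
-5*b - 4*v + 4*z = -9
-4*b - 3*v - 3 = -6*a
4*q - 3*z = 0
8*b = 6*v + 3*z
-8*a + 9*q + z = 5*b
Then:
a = 2563/162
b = 149/9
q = 547/27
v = 694/81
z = 2188/81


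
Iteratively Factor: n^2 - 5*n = (n)*(n - 5)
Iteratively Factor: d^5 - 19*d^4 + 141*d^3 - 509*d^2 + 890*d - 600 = (d - 4)*(d^4 - 15*d^3 + 81*d^2 - 185*d + 150) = (d - 5)*(d - 4)*(d^3 - 10*d^2 + 31*d - 30) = (d - 5)*(d - 4)*(d - 2)*(d^2 - 8*d + 15) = (d - 5)^2*(d - 4)*(d - 2)*(d - 3)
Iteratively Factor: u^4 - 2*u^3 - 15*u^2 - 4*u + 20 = (u + 2)*(u^3 - 4*u^2 - 7*u + 10) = (u + 2)^2*(u^2 - 6*u + 5) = (u - 5)*(u + 2)^2*(u - 1)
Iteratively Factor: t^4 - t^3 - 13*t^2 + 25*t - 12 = (t + 4)*(t^3 - 5*t^2 + 7*t - 3) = (t - 3)*(t + 4)*(t^2 - 2*t + 1) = (t - 3)*(t - 1)*(t + 4)*(t - 1)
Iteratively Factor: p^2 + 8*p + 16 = (p + 4)*(p + 4)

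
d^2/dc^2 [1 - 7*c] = 0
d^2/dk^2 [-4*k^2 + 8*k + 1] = -8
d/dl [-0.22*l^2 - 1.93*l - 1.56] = -0.44*l - 1.93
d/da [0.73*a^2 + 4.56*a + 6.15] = 1.46*a + 4.56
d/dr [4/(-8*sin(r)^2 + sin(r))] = 4*(16/tan(r) - cos(r)/sin(r)^2)/(8*sin(r) - 1)^2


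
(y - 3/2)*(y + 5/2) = y^2 + y - 15/4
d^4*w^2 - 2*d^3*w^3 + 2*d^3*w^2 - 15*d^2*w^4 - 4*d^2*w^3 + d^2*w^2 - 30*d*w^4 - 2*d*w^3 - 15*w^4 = (d - 5*w)*(d + 3*w)*(d*w + w)^2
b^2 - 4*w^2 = (b - 2*w)*(b + 2*w)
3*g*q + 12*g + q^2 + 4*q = (3*g + q)*(q + 4)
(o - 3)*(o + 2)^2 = o^3 + o^2 - 8*o - 12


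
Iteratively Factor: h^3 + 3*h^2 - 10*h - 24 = (h + 2)*(h^2 + h - 12) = (h - 3)*(h + 2)*(h + 4)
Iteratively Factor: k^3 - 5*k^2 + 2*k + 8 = (k - 4)*(k^2 - k - 2) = (k - 4)*(k - 2)*(k + 1)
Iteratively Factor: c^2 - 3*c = (c - 3)*(c)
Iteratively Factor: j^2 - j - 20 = (j - 5)*(j + 4)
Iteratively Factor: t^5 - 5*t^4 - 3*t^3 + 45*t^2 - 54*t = (t)*(t^4 - 5*t^3 - 3*t^2 + 45*t - 54) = t*(t - 2)*(t^3 - 3*t^2 - 9*t + 27) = t*(t - 3)*(t - 2)*(t^2 - 9) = t*(t - 3)*(t - 2)*(t + 3)*(t - 3)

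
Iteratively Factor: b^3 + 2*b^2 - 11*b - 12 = (b + 4)*(b^2 - 2*b - 3) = (b - 3)*(b + 4)*(b + 1)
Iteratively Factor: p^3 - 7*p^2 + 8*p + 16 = (p - 4)*(p^2 - 3*p - 4) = (p - 4)*(p + 1)*(p - 4)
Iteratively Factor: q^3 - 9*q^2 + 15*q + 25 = (q - 5)*(q^2 - 4*q - 5) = (q - 5)^2*(q + 1)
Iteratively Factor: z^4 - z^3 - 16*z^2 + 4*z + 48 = (z + 3)*(z^3 - 4*z^2 - 4*z + 16) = (z + 2)*(z + 3)*(z^2 - 6*z + 8) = (z - 4)*(z + 2)*(z + 3)*(z - 2)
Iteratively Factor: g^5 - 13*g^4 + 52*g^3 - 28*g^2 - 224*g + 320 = (g - 2)*(g^4 - 11*g^3 + 30*g^2 + 32*g - 160) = (g - 5)*(g - 2)*(g^3 - 6*g^2 + 32) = (g - 5)*(g - 2)*(g + 2)*(g^2 - 8*g + 16) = (g - 5)*(g - 4)*(g - 2)*(g + 2)*(g - 4)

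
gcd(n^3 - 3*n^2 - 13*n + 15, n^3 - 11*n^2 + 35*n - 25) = n^2 - 6*n + 5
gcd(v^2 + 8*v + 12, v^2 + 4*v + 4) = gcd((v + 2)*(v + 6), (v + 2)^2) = v + 2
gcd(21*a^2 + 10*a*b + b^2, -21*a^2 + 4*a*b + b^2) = 7*a + b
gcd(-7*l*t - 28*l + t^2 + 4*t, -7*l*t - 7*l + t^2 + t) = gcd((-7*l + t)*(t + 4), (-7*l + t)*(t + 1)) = -7*l + t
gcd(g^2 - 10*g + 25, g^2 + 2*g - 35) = g - 5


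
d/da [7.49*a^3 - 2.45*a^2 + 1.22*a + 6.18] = 22.47*a^2 - 4.9*a + 1.22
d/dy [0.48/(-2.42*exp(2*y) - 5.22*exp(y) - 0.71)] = (2.3232*exp(y) + 2.5056)*exp(y)/(2.42*exp(2*y) + 5.22*exp(y) + 0.71)^2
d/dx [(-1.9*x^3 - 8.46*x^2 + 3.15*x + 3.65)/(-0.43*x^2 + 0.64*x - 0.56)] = (0.817*x^4 - 2.432*x^3 - 0.867900000000001*x^2 + 12.6142*x - 4.1)/(0.1849*x^4 - 0.5504*x^3 + 0.8912*x^2 - 0.7168*x + 0.3136)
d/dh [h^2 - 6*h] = 2*h - 6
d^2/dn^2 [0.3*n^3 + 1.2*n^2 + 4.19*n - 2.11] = 1.8*n + 2.4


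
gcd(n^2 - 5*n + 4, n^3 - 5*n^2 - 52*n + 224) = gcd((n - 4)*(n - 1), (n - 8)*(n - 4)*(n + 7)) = n - 4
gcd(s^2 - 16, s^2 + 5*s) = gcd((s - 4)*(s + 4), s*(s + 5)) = 1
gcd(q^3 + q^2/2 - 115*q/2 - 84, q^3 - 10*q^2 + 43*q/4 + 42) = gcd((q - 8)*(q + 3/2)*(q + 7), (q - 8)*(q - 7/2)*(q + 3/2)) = q^2 - 13*q/2 - 12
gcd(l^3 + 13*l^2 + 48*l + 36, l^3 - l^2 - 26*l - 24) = l + 1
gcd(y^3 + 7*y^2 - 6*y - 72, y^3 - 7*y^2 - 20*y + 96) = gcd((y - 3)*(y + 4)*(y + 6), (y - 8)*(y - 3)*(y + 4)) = y^2 + y - 12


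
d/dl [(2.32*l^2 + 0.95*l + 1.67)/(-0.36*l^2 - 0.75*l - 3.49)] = (-1.398*l^2 - 14.9912*l - 2.063)/(0.1296*l^4 + 0.54*l^3 + 3.0753*l^2 + 5.235*l + 12.1801)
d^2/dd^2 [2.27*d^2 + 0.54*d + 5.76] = 4.54000000000000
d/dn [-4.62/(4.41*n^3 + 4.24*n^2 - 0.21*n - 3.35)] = (61.1226*n^2 + 39.1776*n - 0.9702)/(4.41*n^3 + 4.24*n^2 - 0.21*n - 3.35)^2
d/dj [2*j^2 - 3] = 4*j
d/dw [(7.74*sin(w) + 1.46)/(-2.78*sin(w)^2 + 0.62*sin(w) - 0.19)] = (21.5172*sin(w)^2 + 8.1176*sin(w) - 2.3758)*cos(w)/(7.7284*sin(w)^4 - 3.4472*sin(w)^3 + 1.4408*sin(w)^2 - 0.2356*sin(w) + 0.0361)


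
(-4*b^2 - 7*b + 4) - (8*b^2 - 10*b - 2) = -12*b^2 + 3*b + 6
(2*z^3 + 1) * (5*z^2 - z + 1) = 10*z^5 - 2*z^4 + 2*z^3 + 5*z^2 - z + 1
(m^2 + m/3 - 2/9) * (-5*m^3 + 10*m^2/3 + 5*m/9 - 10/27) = -5*m^5 + 5*m^4/3 + 25*m^3/9 - 25*m^2/27 - 20*m/81 + 20/243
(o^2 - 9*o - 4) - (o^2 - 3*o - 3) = -6*o - 1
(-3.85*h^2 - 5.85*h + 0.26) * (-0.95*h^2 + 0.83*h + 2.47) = 3.6575*h^4 + 2.362*h^3 - 14.612*h^2 - 14.2337*h + 0.6422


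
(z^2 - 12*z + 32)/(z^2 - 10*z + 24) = (z - 8)/(z - 6)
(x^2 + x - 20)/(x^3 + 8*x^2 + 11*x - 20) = (x - 4)/(x^2 + 3*x - 4)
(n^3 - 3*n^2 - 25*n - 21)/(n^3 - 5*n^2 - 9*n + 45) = (n^2 - 6*n - 7)/(n^2 - 8*n + 15)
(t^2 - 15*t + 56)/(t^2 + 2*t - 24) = (t^2 - 15*t + 56)/(t^2 + 2*t - 24)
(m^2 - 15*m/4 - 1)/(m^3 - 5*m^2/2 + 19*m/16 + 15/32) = 8*(m - 4)/(8*m^2 - 22*m + 15)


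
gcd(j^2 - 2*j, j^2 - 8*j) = j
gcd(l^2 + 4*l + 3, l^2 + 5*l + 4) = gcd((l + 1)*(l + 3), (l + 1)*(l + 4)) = l + 1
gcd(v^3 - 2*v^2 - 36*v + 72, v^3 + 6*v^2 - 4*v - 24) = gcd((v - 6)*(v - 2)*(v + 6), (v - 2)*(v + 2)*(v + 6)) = v^2 + 4*v - 12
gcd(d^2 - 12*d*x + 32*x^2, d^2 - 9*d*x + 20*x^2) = -d + 4*x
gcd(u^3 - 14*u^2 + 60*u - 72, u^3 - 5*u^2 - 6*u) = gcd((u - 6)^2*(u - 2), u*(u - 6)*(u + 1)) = u - 6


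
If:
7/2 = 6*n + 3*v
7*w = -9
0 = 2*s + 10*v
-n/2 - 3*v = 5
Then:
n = 17/11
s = 635/66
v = -127/66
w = -9/7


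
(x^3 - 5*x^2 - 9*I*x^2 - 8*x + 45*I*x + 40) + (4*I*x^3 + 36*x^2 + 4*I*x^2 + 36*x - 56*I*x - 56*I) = x^3 + 4*I*x^3 + 31*x^2 - 5*I*x^2 + 28*x - 11*I*x + 40 - 56*I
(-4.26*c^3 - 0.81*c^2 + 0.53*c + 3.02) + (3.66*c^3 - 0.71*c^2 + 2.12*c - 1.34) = -0.6*c^3 - 1.52*c^2 + 2.65*c + 1.68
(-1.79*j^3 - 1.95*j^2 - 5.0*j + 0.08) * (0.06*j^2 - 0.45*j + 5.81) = -0.1074*j^5 + 0.6885*j^4 - 9.8224*j^3 - 9.0747*j^2 - 29.086*j + 0.4648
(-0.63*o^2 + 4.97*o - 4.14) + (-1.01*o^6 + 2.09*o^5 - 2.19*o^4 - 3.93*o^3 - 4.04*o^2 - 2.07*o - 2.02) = -1.01*o^6 + 2.09*o^5 - 2.19*o^4 - 3.93*o^3 - 4.67*o^2 + 2.9*o - 6.16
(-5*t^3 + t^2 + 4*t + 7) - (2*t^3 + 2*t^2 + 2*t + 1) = -7*t^3 - t^2 + 2*t + 6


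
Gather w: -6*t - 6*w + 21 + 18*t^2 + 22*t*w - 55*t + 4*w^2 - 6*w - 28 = 18*t^2 - 61*t + 4*w^2 + w*(22*t - 12) - 7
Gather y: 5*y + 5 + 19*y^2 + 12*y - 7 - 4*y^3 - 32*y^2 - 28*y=-4*y^3 - 13*y^2 - 11*y - 2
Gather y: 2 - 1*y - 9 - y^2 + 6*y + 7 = -y^2 + 5*y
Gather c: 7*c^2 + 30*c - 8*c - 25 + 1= 7*c^2 + 22*c - 24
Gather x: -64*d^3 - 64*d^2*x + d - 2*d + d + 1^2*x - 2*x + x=-64*d^3 - 64*d^2*x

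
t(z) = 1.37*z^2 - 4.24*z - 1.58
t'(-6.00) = -20.68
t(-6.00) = 73.18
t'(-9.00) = -28.90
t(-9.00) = 147.55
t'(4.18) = 7.21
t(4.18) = 4.63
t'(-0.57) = -5.80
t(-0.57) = 1.28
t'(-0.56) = -5.77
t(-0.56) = 1.22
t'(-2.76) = -11.80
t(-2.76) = 20.56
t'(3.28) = 4.75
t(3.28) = -0.75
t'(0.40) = -3.14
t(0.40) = -3.06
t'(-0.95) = -6.84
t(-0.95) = 3.68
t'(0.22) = -3.64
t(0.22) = -2.45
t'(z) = 2.74*z - 4.24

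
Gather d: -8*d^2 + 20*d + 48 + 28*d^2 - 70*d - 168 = 20*d^2 - 50*d - 120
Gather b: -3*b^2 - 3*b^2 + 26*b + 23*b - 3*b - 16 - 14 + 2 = -6*b^2 + 46*b - 28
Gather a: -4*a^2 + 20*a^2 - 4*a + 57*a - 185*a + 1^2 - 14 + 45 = 16*a^2 - 132*a + 32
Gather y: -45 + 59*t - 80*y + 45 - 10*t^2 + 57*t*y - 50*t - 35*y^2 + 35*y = -10*t^2 + 9*t - 35*y^2 + y*(57*t - 45)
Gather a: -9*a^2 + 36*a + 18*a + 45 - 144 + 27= -9*a^2 + 54*a - 72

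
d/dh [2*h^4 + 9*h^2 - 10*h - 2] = 8*h^3 + 18*h - 10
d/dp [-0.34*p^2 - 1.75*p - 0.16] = -0.68*p - 1.75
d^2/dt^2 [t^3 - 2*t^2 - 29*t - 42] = 6*t - 4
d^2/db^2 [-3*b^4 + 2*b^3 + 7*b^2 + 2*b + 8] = -36*b^2 + 12*b + 14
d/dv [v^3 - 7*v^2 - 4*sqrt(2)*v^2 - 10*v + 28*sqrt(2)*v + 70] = 3*v^2 - 14*v - 8*sqrt(2)*v - 10 + 28*sqrt(2)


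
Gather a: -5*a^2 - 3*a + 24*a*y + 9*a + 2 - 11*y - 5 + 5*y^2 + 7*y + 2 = -5*a^2 + a*(24*y + 6) + 5*y^2 - 4*y - 1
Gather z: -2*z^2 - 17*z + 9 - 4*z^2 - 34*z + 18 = -6*z^2 - 51*z + 27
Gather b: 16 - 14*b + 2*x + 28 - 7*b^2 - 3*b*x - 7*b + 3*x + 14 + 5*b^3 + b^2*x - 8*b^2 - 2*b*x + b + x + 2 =5*b^3 + b^2*(x - 15) + b*(-5*x - 20) + 6*x + 60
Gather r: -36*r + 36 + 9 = 45 - 36*r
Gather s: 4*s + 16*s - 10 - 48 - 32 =20*s - 90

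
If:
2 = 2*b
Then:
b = 1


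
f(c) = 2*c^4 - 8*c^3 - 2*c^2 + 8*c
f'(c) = 8*c^3 - 24*c^2 - 4*c + 8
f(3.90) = -11.08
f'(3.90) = 101.91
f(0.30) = 2.02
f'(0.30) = 4.86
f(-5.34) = 2744.71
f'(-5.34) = -1873.20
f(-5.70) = 3482.16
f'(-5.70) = -2230.50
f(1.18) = -2.61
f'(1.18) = -16.99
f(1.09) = -1.19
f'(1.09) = -14.51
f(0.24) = 1.70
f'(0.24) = 5.77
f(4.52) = 91.34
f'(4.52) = 238.35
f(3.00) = -48.00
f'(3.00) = -4.00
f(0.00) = 0.00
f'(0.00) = 8.00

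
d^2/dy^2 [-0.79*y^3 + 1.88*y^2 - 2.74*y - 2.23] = 3.76 - 4.74*y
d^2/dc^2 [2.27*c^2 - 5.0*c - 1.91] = 4.54000000000000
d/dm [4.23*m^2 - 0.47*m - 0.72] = 8.46*m - 0.47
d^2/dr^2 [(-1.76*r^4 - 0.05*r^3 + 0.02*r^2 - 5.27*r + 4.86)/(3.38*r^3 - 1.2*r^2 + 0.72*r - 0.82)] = (-2.8421709430404e-14*r^7 + 3.54884800000002*r^6 - 380.653704*r^5 + 776.701392*r^4 - 287.439184*r^3 - 76.463856*r^2 + 86.537976*r - 10.721552)/(38.614472*r^9 - 41.12784*r^8 + 39.278304*r^7 - 47.353944*r^6 + 28.322496*r^5 - 17.381952*r^4 + 11.442264*r^3 - 3.695904*r^2 + 1.452384*r - 0.551368)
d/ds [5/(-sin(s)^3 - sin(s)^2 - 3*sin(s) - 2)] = 5*(3*sin(s)^2 + 2*sin(s) + 3)*cos(s)/(sin(s)^3 + sin(s)^2 + 3*sin(s) + 2)^2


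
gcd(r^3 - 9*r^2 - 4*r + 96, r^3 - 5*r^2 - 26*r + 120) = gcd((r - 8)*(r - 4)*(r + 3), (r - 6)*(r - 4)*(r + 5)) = r - 4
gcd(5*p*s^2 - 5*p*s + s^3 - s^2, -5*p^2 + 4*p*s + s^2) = 5*p + s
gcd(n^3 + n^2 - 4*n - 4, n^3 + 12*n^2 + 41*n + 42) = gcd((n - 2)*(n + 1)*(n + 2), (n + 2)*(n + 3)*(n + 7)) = n + 2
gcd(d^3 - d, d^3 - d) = d^3 - d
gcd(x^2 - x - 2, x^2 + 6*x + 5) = x + 1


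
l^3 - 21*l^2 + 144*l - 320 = (l - 8)^2*(l - 5)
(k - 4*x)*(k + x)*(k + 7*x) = k^3 + 4*k^2*x - 25*k*x^2 - 28*x^3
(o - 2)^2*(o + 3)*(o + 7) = o^4 + 6*o^3 - 15*o^2 - 44*o + 84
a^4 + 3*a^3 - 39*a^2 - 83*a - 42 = (a - 6)*(a + 1)^2*(a + 7)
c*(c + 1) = c^2 + c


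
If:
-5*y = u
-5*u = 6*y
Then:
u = 0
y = 0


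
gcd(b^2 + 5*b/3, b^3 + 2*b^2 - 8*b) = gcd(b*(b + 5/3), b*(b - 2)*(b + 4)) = b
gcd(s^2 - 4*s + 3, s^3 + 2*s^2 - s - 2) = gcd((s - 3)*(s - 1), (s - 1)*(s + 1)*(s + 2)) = s - 1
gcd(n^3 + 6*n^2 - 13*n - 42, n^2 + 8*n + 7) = n + 7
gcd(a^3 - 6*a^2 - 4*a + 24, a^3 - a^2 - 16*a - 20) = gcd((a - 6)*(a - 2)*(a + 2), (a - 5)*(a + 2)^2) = a + 2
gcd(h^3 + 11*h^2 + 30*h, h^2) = h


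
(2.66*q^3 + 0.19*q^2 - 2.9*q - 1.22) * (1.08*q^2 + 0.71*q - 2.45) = 2.8728*q^5 + 2.0938*q^4 - 9.5141*q^3 - 3.8421*q^2 + 6.2388*q + 2.989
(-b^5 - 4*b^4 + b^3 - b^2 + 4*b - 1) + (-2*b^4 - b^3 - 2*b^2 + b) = -b^5 - 6*b^4 - 3*b^2 + 5*b - 1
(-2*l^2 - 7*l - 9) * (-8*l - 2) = 16*l^3 + 60*l^2 + 86*l + 18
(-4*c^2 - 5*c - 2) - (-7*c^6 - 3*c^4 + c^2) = 7*c^6 + 3*c^4 - 5*c^2 - 5*c - 2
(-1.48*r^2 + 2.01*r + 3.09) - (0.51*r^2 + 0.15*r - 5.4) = -1.99*r^2 + 1.86*r + 8.49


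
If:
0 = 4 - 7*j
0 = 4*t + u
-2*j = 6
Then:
No Solution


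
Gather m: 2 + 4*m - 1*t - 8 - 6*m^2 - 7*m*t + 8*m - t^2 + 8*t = -6*m^2 + m*(12 - 7*t) - t^2 + 7*t - 6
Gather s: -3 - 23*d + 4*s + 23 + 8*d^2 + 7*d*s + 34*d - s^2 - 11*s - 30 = 8*d^2 + 11*d - s^2 + s*(7*d - 7) - 10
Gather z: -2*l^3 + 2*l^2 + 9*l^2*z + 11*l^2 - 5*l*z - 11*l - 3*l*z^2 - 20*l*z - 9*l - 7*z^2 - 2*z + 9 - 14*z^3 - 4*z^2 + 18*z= -2*l^3 + 13*l^2 - 20*l - 14*z^3 + z^2*(-3*l - 11) + z*(9*l^2 - 25*l + 16) + 9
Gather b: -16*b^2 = -16*b^2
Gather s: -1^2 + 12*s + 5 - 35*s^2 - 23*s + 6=-35*s^2 - 11*s + 10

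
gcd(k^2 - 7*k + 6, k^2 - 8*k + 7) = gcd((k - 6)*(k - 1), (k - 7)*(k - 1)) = k - 1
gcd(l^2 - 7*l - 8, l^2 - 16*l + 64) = l - 8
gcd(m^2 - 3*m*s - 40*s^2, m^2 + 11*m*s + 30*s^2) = m + 5*s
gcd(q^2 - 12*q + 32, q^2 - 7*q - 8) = q - 8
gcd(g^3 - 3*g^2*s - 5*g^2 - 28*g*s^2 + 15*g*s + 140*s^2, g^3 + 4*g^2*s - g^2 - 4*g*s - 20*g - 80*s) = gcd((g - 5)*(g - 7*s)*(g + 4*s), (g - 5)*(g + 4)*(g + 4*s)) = g^2 + 4*g*s - 5*g - 20*s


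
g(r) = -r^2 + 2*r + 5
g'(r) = 2 - 2*r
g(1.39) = 5.85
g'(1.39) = -0.78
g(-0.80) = 2.76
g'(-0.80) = 3.60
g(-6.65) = -52.52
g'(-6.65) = 15.30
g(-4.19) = -20.94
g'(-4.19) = 10.38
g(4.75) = -8.06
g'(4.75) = -7.50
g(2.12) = 4.75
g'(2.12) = -2.24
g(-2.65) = -7.32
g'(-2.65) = 7.30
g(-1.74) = -1.51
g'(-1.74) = 5.48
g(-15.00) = -250.00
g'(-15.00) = 32.00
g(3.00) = 2.00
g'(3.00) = -4.00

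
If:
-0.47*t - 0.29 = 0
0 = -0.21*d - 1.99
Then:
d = -9.48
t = -0.62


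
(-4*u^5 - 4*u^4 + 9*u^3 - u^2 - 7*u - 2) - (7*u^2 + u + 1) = -4*u^5 - 4*u^4 + 9*u^3 - 8*u^2 - 8*u - 3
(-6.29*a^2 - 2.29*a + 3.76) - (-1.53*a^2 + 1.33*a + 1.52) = -4.76*a^2 - 3.62*a + 2.24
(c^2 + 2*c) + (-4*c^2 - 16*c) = -3*c^2 - 14*c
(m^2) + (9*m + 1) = m^2 + 9*m + 1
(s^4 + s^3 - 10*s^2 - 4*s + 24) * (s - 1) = s^5 - 11*s^3 + 6*s^2 + 28*s - 24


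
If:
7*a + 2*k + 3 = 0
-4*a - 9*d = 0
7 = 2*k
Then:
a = -10/7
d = 40/63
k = 7/2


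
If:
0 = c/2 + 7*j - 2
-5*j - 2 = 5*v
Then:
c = 14*v + 48/5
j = -v - 2/5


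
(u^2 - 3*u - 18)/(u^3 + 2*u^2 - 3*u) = (u - 6)/(u*(u - 1))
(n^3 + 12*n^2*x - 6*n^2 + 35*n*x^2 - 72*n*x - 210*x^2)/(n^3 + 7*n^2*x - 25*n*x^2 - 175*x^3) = (6 - n)/(-n + 5*x)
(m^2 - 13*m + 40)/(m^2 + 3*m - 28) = (m^2 - 13*m + 40)/(m^2 + 3*m - 28)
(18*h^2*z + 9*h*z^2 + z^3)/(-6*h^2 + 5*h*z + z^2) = z*(3*h + z)/(-h + z)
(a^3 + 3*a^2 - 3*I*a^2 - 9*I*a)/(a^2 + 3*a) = a - 3*I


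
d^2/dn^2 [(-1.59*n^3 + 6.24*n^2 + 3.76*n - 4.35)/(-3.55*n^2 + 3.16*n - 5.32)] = (-2.8421709430404e-14*n^5 + 1.13686837721616e-13*n^4 - 263.074712*n^3 + 875.638242*n^2 + 403.283256*n - 557.067656)/(44.738875*n^6 - 119.4717*n^5 + 307.48254*n^4 - 389.633056*n^3 + 460.790736*n^2 - 268.306752*n + 150.568768)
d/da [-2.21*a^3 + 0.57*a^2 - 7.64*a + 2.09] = -6.63*a^2 + 1.14*a - 7.64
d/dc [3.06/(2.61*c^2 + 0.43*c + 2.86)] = (-15.9732*c - 1.3158)/(2.61*c^2 + 0.43*c + 2.86)^2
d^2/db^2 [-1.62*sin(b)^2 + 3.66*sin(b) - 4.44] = -3.66*sin(b) - 3.24*cos(2*b)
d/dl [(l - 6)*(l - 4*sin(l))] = l + (6 - l)*(4*cos(l) - 1) - 4*sin(l)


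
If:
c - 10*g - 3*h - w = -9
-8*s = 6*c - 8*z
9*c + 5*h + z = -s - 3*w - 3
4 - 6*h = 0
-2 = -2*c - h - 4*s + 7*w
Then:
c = -104*z/219 - 484/657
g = 4171/6570 - 122*z/1095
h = 2/3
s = 99*z/73 + 121/219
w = 140*z/219 - 56/657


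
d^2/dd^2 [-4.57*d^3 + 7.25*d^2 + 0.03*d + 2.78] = 14.5 - 27.42*d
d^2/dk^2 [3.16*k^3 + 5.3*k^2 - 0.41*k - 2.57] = 18.96*k + 10.6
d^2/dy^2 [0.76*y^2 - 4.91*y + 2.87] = 1.52000000000000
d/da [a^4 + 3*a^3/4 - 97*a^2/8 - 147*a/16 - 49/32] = 4*a^3 + 9*a^2/4 - 97*a/4 - 147/16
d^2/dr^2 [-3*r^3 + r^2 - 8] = 2 - 18*r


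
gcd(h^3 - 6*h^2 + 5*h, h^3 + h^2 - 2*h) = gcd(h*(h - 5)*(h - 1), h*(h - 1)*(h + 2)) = h^2 - h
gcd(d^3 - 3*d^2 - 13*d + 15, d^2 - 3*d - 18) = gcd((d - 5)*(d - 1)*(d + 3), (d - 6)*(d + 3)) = d + 3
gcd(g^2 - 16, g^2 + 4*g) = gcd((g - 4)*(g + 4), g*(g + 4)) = g + 4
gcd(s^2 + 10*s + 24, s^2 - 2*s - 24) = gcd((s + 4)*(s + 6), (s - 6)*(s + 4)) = s + 4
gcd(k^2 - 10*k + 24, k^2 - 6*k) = k - 6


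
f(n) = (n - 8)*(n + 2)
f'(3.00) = 0.00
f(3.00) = -25.00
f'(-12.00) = -30.00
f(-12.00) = 200.00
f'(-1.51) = -9.02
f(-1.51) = -4.66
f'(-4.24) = -14.48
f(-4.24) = 27.42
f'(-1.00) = -8.00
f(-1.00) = -9.00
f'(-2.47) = -10.94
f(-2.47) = 4.92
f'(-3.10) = -12.20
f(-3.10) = 12.21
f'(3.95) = 1.90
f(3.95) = -24.10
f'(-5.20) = -16.40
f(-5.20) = 42.24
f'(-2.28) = -10.56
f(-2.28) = 2.88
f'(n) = 2*n - 6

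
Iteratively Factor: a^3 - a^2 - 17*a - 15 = (a - 5)*(a^2 + 4*a + 3) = (a - 5)*(a + 1)*(a + 3)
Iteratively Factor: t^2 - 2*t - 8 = (t + 2)*(t - 4)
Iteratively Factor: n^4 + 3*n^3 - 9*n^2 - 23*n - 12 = (n + 1)*(n^3 + 2*n^2 - 11*n - 12) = (n - 3)*(n + 1)*(n^2 + 5*n + 4) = (n - 3)*(n + 1)*(n + 4)*(n + 1)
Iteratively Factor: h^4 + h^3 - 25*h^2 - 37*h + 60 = (h - 1)*(h^3 + 2*h^2 - 23*h - 60) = (h - 1)*(h + 4)*(h^2 - 2*h - 15) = (h - 1)*(h + 3)*(h + 4)*(h - 5)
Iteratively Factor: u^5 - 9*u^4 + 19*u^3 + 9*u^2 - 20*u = (u - 1)*(u^4 - 8*u^3 + 11*u^2 + 20*u) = (u - 4)*(u - 1)*(u^3 - 4*u^2 - 5*u) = (u - 4)*(u - 1)*(u + 1)*(u^2 - 5*u) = u*(u - 4)*(u - 1)*(u + 1)*(u - 5)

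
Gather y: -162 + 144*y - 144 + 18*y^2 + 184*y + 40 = 18*y^2 + 328*y - 266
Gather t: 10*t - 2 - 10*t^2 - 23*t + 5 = -10*t^2 - 13*t + 3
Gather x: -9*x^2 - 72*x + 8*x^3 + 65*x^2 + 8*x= 8*x^3 + 56*x^2 - 64*x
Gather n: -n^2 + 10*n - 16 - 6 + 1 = -n^2 + 10*n - 21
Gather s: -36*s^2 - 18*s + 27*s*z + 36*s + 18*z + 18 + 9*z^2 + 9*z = -36*s^2 + s*(27*z + 18) + 9*z^2 + 27*z + 18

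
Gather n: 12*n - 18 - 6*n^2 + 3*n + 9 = -6*n^2 + 15*n - 9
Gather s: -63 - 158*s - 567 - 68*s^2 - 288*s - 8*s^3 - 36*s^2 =-8*s^3 - 104*s^2 - 446*s - 630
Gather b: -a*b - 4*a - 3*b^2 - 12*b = -4*a - 3*b^2 + b*(-a - 12)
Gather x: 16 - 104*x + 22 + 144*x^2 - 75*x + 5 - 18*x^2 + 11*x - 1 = 126*x^2 - 168*x + 42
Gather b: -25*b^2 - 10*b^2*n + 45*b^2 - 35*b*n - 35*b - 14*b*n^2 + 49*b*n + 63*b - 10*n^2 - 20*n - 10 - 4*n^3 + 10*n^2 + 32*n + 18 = b^2*(20 - 10*n) + b*(-14*n^2 + 14*n + 28) - 4*n^3 + 12*n + 8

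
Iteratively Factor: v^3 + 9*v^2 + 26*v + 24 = (v + 3)*(v^2 + 6*v + 8) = (v + 3)*(v + 4)*(v + 2)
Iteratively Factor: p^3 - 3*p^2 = (p - 3)*(p^2) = p*(p - 3)*(p)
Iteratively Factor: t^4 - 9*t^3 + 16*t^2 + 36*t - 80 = (t + 2)*(t^3 - 11*t^2 + 38*t - 40) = (t - 4)*(t + 2)*(t^2 - 7*t + 10) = (t - 5)*(t - 4)*(t + 2)*(t - 2)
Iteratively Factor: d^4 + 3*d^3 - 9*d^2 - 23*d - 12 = (d + 1)*(d^3 + 2*d^2 - 11*d - 12) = (d - 3)*(d + 1)*(d^2 + 5*d + 4) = (d - 3)*(d + 1)*(d + 4)*(d + 1)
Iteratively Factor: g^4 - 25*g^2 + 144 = (g - 3)*(g^3 + 3*g^2 - 16*g - 48) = (g - 3)*(g + 4)*(g^2 - g - 12) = (g - 3)*(g + 3)*(g + 4)*(g - 4)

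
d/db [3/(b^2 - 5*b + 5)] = 3*(5 - 2*b)/(b^2 - 5*b + 5)^2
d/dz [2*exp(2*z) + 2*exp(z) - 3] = (4*exp(z) + 2)*exp(z)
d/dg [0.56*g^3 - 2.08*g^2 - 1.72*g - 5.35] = 1.68*g^2 - 4.16*g - 1.72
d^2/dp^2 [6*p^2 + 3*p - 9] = 12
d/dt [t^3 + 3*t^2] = 3*t*(t + 2)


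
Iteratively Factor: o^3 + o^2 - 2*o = (o)*(o^2 + o - 2) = o*(o + 2)*(o - 1)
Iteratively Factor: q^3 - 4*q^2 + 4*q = (q)*(q^2 - 4*q + 4) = q*(q - 2)*(q - 2)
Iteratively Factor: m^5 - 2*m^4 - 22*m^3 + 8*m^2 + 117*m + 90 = (m + 2)*(m^4 - 4*m^3 - 14*m^2 + 36*m + 45) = (m - 3)*(m + 2)*(m^3 - m^2 - 17*m - 15) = (m - 3)*(m + 2)*(m + 3)*(m^2 - 4*m - 5) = (m - 3)*(m + 1)*(m + 2)*(m + 3)*(m - 5)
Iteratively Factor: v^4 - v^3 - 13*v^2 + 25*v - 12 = (v - 3)*(v^3 + 2*v^2 - 7*v + 4) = (v - 3)*(v + 4)*(v^2 - 2*v + 1) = (v - 3)*(v - 1)*(v + 4)*(v - 1)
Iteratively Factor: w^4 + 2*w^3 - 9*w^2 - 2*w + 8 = (w + 4)*(w^3 - 2*w^2 - w + 2) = (w - 2)*(w + 4)*(w^2 - 1) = (w - 2)*(w + 1)*(w + 4)*(w - 1)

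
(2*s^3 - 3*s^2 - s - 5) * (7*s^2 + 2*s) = 14*s^5 - 17*s^4 - 13*s^3 - 37*s^2 - 10*s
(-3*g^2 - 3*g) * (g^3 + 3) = -3*g^5 - 3*g^4 - 9*g^2 - 9*g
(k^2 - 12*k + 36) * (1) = k^2 - 12*k + 36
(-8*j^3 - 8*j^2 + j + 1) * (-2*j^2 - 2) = 16*j^5 + 16*j^4 + 14*j^3 + 14*j^2 - 2*j - 2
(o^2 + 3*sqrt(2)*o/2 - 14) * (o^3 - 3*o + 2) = o^5 + 3*sqrt(2)*o^4/2 - 17*o^3 - 9*sqrt(2)*o^2/2 + 2*o^2 + 3*sqrt(2)*o + 42*o - 28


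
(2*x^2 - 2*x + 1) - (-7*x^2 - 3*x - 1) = 9*x^2 + x + 2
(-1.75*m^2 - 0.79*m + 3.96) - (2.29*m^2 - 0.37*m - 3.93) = -4.04*m^2 - 0.42*m + 7.89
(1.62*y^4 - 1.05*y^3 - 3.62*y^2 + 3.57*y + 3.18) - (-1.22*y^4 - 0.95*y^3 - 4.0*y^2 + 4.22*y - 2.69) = 2.84*y^4 - 0.1*y^3 + 0.38*y^2 - 0.65*y + 5.87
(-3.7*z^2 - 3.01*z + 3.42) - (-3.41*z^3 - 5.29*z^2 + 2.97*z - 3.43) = 3.41*z^3 + 1.59*z^2 - 5.98*z + 6.85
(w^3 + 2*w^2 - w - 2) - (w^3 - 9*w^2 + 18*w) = 11*w^2 - 19*w - 2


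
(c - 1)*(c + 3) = c^2 + 2*c - 3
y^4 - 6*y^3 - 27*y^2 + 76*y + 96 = (y - 8)*(y - 3)*(y + 1)*(y + 4)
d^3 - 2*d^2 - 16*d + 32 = (d - 4)*(d - 2)*(d + 4)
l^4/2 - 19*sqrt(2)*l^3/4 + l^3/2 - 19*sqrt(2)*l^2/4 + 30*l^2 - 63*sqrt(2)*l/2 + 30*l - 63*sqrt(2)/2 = (l/2 + 1/2)*(l - 7*sqrt(2)/2)*(l - 3*sqrt(2))^2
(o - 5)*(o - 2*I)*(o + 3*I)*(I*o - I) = I*o^4 - o^3 - 6*I*o^3 + 6*o^2 + 11*I*o^2 - 5*o - 36*I*o + 30*I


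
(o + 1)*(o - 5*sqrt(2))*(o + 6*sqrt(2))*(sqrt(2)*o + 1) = sqrt(2)*o^4 + sqrt(2)*o^3 + 3*o^3 - 59*sqrt(2)*o^2 + 3*o^2 - 59*sqrt(2)*o - 60*o - 60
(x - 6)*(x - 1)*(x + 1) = x^3 - 6*x^2 - x + 6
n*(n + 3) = n^2 + 3*n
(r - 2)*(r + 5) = r^2 + 3*r - 10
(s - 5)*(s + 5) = s^2 - 25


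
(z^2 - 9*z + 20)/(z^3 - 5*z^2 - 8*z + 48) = (z - 5)/(z^2 - z - 12)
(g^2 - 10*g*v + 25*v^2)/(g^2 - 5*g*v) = (g - 5*v)/g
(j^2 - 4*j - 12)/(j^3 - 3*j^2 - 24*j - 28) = (j - 6)/(j^2 - 5*j - 14)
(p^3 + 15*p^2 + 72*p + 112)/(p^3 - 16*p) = (p^2 + 11*p + 28)/(p*(p - 4))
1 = 1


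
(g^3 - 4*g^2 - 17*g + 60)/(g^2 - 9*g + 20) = (g^2 + g - 12)/(g - 4)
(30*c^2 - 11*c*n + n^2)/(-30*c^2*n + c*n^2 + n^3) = (-6*c + n)/(n*(6*c + n))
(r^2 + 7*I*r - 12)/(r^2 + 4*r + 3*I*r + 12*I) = (r + 4*I)/(r + 4)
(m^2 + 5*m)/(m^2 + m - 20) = m/(m - 4)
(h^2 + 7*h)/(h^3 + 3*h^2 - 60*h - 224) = h/(h^2 - 4*h - 32)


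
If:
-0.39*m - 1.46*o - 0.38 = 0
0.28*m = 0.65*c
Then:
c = -1.61262327416174*o - 0.419723865877712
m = -3.74358974358974*o - 0.974358974358974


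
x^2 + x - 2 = (x - 1)*(x + 2)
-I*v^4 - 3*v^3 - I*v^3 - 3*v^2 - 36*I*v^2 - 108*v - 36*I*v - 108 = (v - 6*I)*(v - 3*I)*(v + 6*I)*(-I*v - I)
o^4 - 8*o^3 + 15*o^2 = o^2*(o - 5)*(o - 3)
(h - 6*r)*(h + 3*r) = h^2 - 3*h*r - 18*r^2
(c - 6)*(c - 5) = c^2 - 11*c + 30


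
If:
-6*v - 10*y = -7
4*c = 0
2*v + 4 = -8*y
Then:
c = 0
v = 24/7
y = -19/14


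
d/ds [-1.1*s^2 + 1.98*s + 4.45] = 1.98 - 2.2*s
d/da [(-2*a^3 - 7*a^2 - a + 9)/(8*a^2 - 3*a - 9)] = (-16*a^4 + 12*a^3 + 83*a^2 - 18*a + 36)/(64*a^4 - 48*a^3 - 135*a^2 + 54*a + 81)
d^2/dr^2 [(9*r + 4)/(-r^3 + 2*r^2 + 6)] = 2*(r^2*(3*r - 4)^2*(9*r + 4) + (27*r^2 - 36*r + (3*r - 2)*(9*r + 4))*(-r^3 + 2*r^2 + 6))/(-r^3 + 2*r^2 + 6)^3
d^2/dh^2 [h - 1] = 0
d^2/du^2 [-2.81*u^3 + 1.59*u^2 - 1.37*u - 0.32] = 3.18 - 16.86*u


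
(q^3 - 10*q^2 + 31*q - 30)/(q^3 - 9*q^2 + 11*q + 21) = (q^2 - 7*q + 10)/(q^2 - 6*q - 7)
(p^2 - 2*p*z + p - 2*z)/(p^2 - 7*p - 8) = (p - 2*z)/(p - 8)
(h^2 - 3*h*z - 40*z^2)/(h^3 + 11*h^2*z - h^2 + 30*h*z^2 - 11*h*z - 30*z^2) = (h - 8*z)/(h^2 + 6*h*z - h - 6*z)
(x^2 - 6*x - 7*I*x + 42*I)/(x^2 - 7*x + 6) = (x - 7*I)/(x - 1)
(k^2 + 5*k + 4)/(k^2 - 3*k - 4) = (k + 4)/(k - 4)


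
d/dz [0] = 0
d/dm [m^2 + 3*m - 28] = 2*m + 3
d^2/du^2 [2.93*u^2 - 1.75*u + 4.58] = 5.86000000000000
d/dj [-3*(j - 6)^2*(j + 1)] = 3*(4 - 3*j)*(j - 6)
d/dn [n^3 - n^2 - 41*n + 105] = 3*n^2 - 2*n - 41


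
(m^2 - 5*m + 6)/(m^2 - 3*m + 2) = (m - 3)/(m - 1)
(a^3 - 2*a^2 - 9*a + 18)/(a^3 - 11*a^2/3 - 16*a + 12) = 3*(a^2 - 5*a + 6)/(3*a^2 - 20*a + 12)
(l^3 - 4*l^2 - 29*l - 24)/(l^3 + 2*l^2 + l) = (l^2 - 5*l - 24)/(l*(l + 1))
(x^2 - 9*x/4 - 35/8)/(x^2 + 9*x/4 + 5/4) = (x - 7/2)/(x + 1)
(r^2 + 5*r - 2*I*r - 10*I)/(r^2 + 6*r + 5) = (r - 2*I)/(r + 1)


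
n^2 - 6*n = n*(n - 6)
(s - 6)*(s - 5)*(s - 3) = s^3 - 14*s^2 + 63*s - 90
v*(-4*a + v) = -4*a*v + v^2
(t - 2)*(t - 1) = t^2 - 3*t + 2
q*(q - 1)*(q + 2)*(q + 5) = q^4 + 6*q^3 + 3*q^2 - 10*q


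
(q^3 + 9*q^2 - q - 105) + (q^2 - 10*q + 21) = q^3 + 10*q^2 - 11*q - 84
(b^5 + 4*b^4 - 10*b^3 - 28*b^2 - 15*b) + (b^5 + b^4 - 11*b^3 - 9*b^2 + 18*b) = 2*b^5 + 5*b^4 - 21*b^3 - 37*b^2 + 3*b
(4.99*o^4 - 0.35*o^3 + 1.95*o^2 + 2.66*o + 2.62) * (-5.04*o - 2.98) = -25.1496*o^5 - 13.1062*o^4 - 8.785*o^3 - 19.2174*o^2 - 21.1316*o - 7.8076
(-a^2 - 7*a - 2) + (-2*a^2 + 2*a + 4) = -3*a^2 - 5*a + 2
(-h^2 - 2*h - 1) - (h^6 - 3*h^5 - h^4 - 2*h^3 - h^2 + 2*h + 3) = -h^6 + 3*h^5 + h^4 + 2*h^3 - 4*h - 4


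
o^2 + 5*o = o*(o + 5)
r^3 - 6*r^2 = r^2*(r - 6)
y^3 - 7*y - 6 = (y - 3)*(y + 1)*(y + 2)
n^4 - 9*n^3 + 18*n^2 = n^2*(n - 6)*(n - 3)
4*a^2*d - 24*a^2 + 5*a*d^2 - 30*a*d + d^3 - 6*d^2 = (a + d)*(4*a + d)*(d - 6)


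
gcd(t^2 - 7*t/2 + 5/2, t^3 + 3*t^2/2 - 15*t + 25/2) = t^2 - 7*t/2 + 5/2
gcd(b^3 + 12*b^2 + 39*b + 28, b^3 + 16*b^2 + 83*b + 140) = b^2 + 11*b + 28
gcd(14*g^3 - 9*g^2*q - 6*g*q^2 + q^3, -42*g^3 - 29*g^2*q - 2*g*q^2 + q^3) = -14*g^2 - 5*g*q + q^2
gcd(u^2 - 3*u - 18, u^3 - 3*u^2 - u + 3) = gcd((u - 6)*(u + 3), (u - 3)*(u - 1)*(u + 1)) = 1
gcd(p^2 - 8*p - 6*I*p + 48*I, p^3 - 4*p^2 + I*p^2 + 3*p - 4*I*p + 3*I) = 1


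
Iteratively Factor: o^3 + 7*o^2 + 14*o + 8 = (o + 1)*(o^2 + 6*o + 8) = (o + 1)*(o + 2)*(o + 4)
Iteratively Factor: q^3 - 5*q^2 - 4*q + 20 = (q - 5)*(q^2 - 4) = (q - 5)*(q + 2)*(q - 2)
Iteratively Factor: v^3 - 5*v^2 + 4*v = (v - 4)*(v^2 - v) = (v - 4)*(v - 1)*(v)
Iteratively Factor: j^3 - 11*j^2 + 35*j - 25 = (j - 5)*(j^2 - 6*j + 5) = (j - 5)^2*(j - 1)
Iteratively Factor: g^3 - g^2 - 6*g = (g - 3)*(g^2 + 2*g) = g*(g - 3)*(g + 2)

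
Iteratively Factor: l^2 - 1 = (l - 1)*(l + 1)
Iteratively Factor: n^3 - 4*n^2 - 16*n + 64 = (n - 4)*(n^2 - 16) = (n - 4)*(n + 4)*(n - 4)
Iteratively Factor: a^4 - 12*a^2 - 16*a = (a + 2)*(a^3 - 2*a^2 - 8*a) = a*(a + 2)*(a^2 - 2*a - 8) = a*(a - 4)*(a + 2)*(a + 2)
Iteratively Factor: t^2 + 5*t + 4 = (t + 1)*(t + 4)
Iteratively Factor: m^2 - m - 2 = (m - 2)*(m + 1)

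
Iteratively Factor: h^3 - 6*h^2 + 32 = (h - 4)*(h^2 - 2*h - 8) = (h - 4)^2*(h + 2)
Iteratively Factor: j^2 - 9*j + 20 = (j - 4)*(j - 5)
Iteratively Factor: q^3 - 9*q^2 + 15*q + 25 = (q - 5)*(q^2 - 4*q - 5) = (q - 5)*(q + 1)*(q - 5)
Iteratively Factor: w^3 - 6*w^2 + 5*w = (w - 5)*(w^2 - w) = (w - 5)*(w - 1)*(w)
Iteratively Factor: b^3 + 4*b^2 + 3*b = (b)*(b^2 + 4*b + 3) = b*(b + 3)*(b + 1)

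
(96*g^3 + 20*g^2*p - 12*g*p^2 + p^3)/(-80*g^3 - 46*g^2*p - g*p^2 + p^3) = (-6*g + p)/(5*g + p)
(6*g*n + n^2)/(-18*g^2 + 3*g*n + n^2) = -n/(3*g - n)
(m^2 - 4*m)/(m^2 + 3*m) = (m - 4)/(m + 3)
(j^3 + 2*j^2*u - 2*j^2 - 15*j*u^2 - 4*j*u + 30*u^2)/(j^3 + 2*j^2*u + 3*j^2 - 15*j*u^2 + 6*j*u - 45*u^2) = (j - 2)/(j + 3)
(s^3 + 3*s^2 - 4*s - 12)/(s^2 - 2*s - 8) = (s^2 + s - 6)/(s - 4)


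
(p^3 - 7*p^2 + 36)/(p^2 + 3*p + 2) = (p^2 - 9*p + 18)/(p + 1)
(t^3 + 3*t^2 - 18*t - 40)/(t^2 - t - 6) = (t^2 + t - 20)/(t - 3)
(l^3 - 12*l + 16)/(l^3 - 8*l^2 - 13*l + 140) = (l^2 - 4*l + 4)/(l^2 - 12*l + 35)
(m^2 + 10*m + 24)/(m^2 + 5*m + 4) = (m + 6)/(m + 1)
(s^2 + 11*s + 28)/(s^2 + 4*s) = (s + 7)/s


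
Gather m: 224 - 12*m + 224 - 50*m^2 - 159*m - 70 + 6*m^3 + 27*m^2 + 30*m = 6*m^3 - 23*m^2 - 141*m + 378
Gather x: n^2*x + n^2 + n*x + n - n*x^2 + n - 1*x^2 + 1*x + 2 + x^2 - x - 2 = n^2 - n*x^2 + 2*n + x*(n^2 + n)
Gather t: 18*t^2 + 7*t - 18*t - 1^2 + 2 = 18*t^2 - 11*t + 1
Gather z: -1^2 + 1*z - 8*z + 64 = 63 - 7*z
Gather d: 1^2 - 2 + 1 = 0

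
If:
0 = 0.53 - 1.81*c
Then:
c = 0.29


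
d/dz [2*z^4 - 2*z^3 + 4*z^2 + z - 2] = 8*z^3 - 6*z^2 + 8*z + 1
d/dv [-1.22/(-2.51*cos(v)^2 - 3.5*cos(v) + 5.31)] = (6.1244*cos(v) + 4.27)*sin(v)/(2.51*cos(v)^2 + 3.5*cos(v) - 5.31)^2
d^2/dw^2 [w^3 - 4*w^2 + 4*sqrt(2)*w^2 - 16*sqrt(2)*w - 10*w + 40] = 6*w - 8 + 8*sqrt(2)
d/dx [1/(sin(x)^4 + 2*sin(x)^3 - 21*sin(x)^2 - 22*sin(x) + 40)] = 2*(-2*sin(x)^3 - 3*sin(x)^2 + 21*sin(x) + 11)*cos(x)/(sin(x)^4 + 2*sin(x)^3 - 21*sin(x)^2 - 22*sin(x) + 40)^2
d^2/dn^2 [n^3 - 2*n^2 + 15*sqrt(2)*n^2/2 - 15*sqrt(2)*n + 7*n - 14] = 6*n - 4 + 15*sqrt(2)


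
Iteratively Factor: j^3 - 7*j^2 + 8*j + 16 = (j + 1)*(j^2 - 8*j + 16) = (j - 4)*(j + 1)*(j - 4)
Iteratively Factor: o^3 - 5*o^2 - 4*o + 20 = (o - 2)*(o^2 - 3*o - 10) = (o - 5)*(o - 2)*(o + 2)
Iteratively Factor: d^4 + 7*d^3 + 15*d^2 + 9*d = (d)*(d^3 + 7*d^2 + 15*d + 9) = d*(d + 1)*(d^2 + 6*d + 9) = d*(d + 1)*(d + 3)*(d + 3)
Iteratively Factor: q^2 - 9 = (q + 3)*(q - 3)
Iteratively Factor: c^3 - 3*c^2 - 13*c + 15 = (c - 5)*(c^2 + 2*c - 3) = (c - 5)*(c - 1)*(c + 3)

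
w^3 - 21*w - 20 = (w - 5)*(w + 1)*(w + 4)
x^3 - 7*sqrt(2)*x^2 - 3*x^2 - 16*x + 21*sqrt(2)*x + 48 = (x - 3)*(x - 8*sqrt(2))*(x + sqrt(2))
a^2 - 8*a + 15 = (a - 5)*(a - 3)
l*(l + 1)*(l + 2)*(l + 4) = l^4 + 7*l^3 + 14*l^2 + 8*l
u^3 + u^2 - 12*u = u*(u - 3)*(u + 4)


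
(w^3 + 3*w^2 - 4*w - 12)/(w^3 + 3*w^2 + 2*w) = (w^2 + w - 6)/(w*(w + 1))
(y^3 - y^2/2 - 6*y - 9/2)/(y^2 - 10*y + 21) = (2*y^2 + 5*y + 3)/(2*(y - 7))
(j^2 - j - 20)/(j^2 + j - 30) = (j + 4)/(j + 6)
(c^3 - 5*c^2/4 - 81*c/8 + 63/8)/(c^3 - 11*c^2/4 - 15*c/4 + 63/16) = 2*(c + 3)/(2*c + 3)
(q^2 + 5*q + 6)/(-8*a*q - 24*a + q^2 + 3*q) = (q + 2)/(-8*a + q)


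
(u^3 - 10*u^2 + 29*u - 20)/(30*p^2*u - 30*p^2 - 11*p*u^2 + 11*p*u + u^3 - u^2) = (u^2 - 9*u + 20)/(30*p^2 - 11*p*u + u^2)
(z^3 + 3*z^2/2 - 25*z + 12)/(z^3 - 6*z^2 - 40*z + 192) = (z - 1/2)/(z - 8)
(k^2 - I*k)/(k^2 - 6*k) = (k - I)/(k - 6)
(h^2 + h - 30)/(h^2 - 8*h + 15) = (h + 6)/(h - 3)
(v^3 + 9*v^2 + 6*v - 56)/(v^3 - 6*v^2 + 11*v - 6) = (v^2 + 11*v + 28)/(v^2 - 4*v + 3)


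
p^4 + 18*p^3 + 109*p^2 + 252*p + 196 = (p + 2)^2*(p + 7)^2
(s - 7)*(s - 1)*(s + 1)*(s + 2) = s^4 - 5*s^3 - 15*s^2 + 5*s + 14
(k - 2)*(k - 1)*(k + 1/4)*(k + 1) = k^4 - 7*k^3/4 - 3*k^2/2 + 7*k/4 + 1/2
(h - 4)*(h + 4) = h^2 - 16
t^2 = t^2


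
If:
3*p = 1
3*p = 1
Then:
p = 1/3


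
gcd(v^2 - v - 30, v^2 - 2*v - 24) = v - 6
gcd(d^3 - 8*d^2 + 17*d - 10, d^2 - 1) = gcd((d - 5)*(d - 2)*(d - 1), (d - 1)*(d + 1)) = d - 1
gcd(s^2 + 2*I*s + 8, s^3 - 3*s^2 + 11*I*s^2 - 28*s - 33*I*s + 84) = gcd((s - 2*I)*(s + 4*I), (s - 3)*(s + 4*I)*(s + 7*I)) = s + 4*I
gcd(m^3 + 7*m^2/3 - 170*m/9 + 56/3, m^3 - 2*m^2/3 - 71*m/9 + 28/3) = m^2 - 11*m/3 + 28/9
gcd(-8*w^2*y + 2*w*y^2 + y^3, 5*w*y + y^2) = y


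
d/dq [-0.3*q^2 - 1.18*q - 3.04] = -0.6*q - 1.18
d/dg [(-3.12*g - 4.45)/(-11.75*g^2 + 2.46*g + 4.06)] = (36.66*g^2 - 7.6752*g - (3.12*g + 4.45)*(23.5*g - 2.46) - 12.6672)/(-11.75*g^2 + 2.46*g + 4.06)^2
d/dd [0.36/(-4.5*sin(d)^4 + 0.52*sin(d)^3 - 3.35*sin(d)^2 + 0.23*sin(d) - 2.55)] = (6.48*sin(d)^3 - 0.5616*sin(d)^2 + 2.412*sin(d) - 0.0828)*cos(d)/(4.5*sin(d)^4 - 0.52*sin(d)^3 + 3.35*sin(d)^2 - 0.23*sin(d) + 2.55)^2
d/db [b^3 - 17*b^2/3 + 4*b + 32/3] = 3*b^2 - 34*b/3 + 4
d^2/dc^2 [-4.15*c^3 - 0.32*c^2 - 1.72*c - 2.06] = -24.9*c - 0.64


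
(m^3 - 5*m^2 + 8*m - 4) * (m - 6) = m^4 - 11*m^3 + 38*m^2 - 52*m + 24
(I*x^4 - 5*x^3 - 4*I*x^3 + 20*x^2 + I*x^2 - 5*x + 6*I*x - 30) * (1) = I*x^4 - 5*x^3 - 4*I*x^3 + 20*x^2 + I*x^2 - 5*x + 6*I*x - 30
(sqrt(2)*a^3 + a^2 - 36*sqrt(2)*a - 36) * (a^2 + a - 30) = sqrt(2)*a^5 + a^4 + sqrt(2)*a^4 - 66*sqrt(2)*a^3 + a^3 - 66*a^2 - 36*sqrt(2)*a^2 - 36*a + 1080*sqrt(2)*a + 1080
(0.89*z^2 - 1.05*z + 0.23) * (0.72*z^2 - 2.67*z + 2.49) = 0.6408*z^4 - 3.1323*z^3 + 5.1852*z^2 - 3.2286*z + 0.5727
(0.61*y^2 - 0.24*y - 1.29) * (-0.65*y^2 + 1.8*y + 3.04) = -0.3965*y^4 + 1.254*y^3 + 2.2609*y^2 - 3.0516*y - 3.9216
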